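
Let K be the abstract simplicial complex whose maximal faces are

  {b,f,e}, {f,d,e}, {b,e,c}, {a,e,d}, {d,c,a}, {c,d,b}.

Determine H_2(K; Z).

H_2 ≅ 0.

We work with the vertex ordering a < b < c < d < e < f. The simplices of K, each written with vertices in increasing order, are:

  0-simplices (6): a, b, c, d, e, f
  1-simplices (12): ac, ad, ae, bc, bd, be, bf, cd, ce, de, df, ef
  2-simplices (6): acd, ade, bcd, bce, bef, def

Hence C_0 ≅ Z^6, C_1 ≅ Z^12, C_2 ≅ Z^6.

∂_1: C_1 → C_0 is given by ∂[p,q] = [q] − [p]. For instance
  ∂ac = c − a.
As a 6×12 matrix over Z this has rank 5, with invariant factors (1,1,1,1,1).

∂_2: C_2 → C_1 maps a triangle to the signed sum of its edges. For instance
  ∂ade = de − ae + ad,
  ∂bce = ce − be + bc.
The resulting 12×6 matrix has rank 6, and its Smith normal form has invariant factors (1,1,1,1,1,1).

Now H_k = ker ∂_k / im ∂_{k+1}, so:

  H_2: rank ker ∂_2 − rank ∂_3 = (6 − 6) − 0 = 0, and there is no ∂_3, so H_2 = 0.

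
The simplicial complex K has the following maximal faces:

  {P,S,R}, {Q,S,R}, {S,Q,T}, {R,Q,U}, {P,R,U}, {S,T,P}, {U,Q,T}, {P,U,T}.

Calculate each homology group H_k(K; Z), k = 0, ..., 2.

H_0 = Z,  H_1 = 0,  H_2 = Z.

Order the vertices as P < Q < R < S < T < U. Listing each simplex with vertices in this order, K has dimension 2 with simplices:

  0-simplices (6): P, Q, R, S, T, U
  1-simplices (12): PR, PS, PT, PU, QR, QS, QT, QU, RS, RU, ST, TU
  2-simplices (8): PRS, PRU, PST, PTU, QRS, QRU, QST, QTU

Hence C_0 ≅ Z^6, C_1 ≅ Z^12, C_2 ≅ Z^8.

Boundary ∂_1: C_1 → C_0 maps an edge to its endpoints' difference, ∂[p,q] = q − p. For instance
  ∂QT = T − Q.
The 6×12 boundary matrix has rank 5 and Smith normal form diag(1,1,1,1,1).

Boundary ∂_2: C_2 → C_1 sends each 2-simplex [p,q,r] to [q,r] − [p,r] + [p,q]. For instance
  ∂QRS = RS − QS + QR,
  ∂QST = ST − QT + QS.
This gives a 12×8 integer matrix of rank 7; reducing to Smith normal form yields diagonal entries (1,1,1,1,1,1,1).

Computing H_k = (kernel of ∂_k) / (image of ∂_{k+1}):

  H_0: rank C_0 − rank ∂_1 = 6 − 5 = 1, and the invariant factors of ∂_1 are all 1, so H_0 = Z.
  H_1: rank ker ∂_1 − rank ∂_2 = (12 − 5) − 7 = 0, and the invariant factors of ∂_2 are all 1, so H_1 = 0.
  H_2: rank ker ∂_2 − rank ∂_3 = (8 − 7) − 0 = 1, and there is no ∂_3, so H_2 = Z.

As a check, the Euler characteristic is 6 − 12 + 8 = 2, which agrees with 1 − 0 + 1 = 2.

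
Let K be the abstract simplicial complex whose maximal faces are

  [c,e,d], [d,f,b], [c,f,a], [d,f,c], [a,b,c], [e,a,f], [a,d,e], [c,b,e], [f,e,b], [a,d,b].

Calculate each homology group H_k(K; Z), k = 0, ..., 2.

Fix the vertex order a < b < c < d < e < f and write every simplex with vertices in increasing order. Then dim K = 2 and the simplices of K are:

  0-simplices (6): a, b, c, d, e, f
  1-simplices (15): ab, ac, ad, ae, af, bc, bd, be, bf, cd, ce, cf, de, df, ef
  2-simplices (10): abc, abd, acf, ade, aef, bce, bdf, bef, cde, cdf

so the chain groups are C_0 ≅ Z^6, C_1 ≅ Z^15, C_2 ≅ Z^10.

Boundary ∂_1: C_1 → C_0 sends each edge [p,q] (with p < q) to q − p. For instance
  ∂bf = f − b.
The 6×15 boundary matrix has rank 5 and Smith normal form diag(1,1,1,1,1).

∂_2: C_2 → C_1 acts by ∂[p,q,r] = [q,r] − [p,r] + [p,q]. For instance
  ∂bef = ef − bf + be,
  ∂aef = ef − af + ae.
As a 15×10 matrix over Z this has rank 10, with invariant factors (1,1,1,1,1,1,1,1,1,2).

Reading off H_k = ker ∂_k / im ∂_{k+1}:

  H_0: rank C_0 − rank ∂_1 = 6 − 5 = 1, and the invariant factors of ∂_1 are all 1, so H_0 ≅ Z.
  H_1: rank ker ∂_1 − rank ∂_2 = (15 − 5) − 10 = 0, and ∂_2 has invariant factor 2 > 1, so H_1 ≅ Z/2.
  H_2: rank ker ∂_2 − rank ∂_3 = (10 − 10) − 0 = 0, and there is no ∂_3, so H_2 ≅ 0.

H_0 ≅ Z,  H_1 ≅ Z/2,  H_2 = 0.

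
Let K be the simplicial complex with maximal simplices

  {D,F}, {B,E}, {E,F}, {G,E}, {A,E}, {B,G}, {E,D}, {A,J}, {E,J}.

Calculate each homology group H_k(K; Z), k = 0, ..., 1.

H_0 = Z,  H_1 = Z^3.

Fix the vertex order A < B < D < E < F < G < J and write every simplex with vertices in increasing order. Then dim K = 1 and the simplices of K are:

  0-simplices (7): A, B, D, E, F, G, J
  1-simplices (9): AE, AJ, BE, BG, DE, DF, EF, EG, EJ

so the chain groups are C_0 ≅ Z^7, C_1 ≅ Z^9.

∂_1: C_1 → C_0 sends each edge [p,q] (with p < q) to q − p. For instance
  ∂DE = E − D.
This gives a 7×9 integer matrix of rank 6; reducing to Smith normal form yields diagonal entries (1,1,1,1,1,1).

From H_k ≅ ker(∂_k) / im(∂_{k+1}) we obtain:

  H_0: rank C_0 − rank ∂_1 = 7 − 6 = 1, and the invariant factors of ∂_1 are all 1, so H_0 = Z.
  H_1: rank ker ∂_1 − rank ∂_2 = (9 − 6) − 0 = 3, and there is no ∂_2, so H_1 = Z^3.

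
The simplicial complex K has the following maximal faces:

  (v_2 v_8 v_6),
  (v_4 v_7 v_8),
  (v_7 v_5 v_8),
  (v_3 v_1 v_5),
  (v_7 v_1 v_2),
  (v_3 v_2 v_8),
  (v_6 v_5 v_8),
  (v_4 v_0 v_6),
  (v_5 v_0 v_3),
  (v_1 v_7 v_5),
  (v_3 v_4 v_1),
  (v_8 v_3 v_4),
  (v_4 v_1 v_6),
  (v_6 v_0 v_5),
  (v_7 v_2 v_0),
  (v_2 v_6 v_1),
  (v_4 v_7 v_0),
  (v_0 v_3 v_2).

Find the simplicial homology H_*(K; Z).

Order the vertices as v_0 < v_1 < v_2 < v_3 < v_4 < v_5 < v_6 < v_7 < v_8. Listing each simplex with vertices in this order, K has dimension 2 with simplices:

  0-simplices (9): [v_0], [v_1], [v_2], [v_3], [v_4], [v_5], [v_6], [v_7], [v_8]
  1-simplices (27): (27 of them)
  2-simplices (18): (18 of them)

giving chain groups C_0 ≅ Z^9, C_1 ≅ Z^27, C_2 ≅ Z^18.

Boundary ∂_1: C_1 → C_0 sends each edge [p,q] (with p < q) to q − p.
The 9×27 boundary matrix has rank 8 and Smith normal form diag(1,1,1,1,1,1,1,1).

∂_2: C_2 → C_1 sends each 2-simplex [p,q,r] to [q,r] − [p,r] + [p,q]. For instance
  ∂[v_1,v_3,v_4] = [v_3,v_4] − [v_1,v_4] + [v_1,v_3],
  ∂[v_2,v_6,v_8] = [v_6,v_8] − [v_2,v_8] + [v_2,v_6].
The resulting 27×18 matrix has rank 17, and its Smith normal form has invariant factors (1,1,1,1,1,1,1,1,1,1,1,1,1,1,1,1,1).

Now H_k = ker ∂_k / im ∂_{k+1}, so:

  H_0: rank C_0 − rank ∂_1 = 9 − 8 = 1, and the invariant factors of ∂_1 are all 1, so H_0 = Z.
  H_1: rank ker ∂_1 − rank ∂_2 = (27 − 8) − 17 = 2, and the invariant factors of ∂_2 are all 1, so H_1 = Z^2.
  H_2: rank ker ∂_2 − rank ∂_3 = (18 − 17) − 0 = 1, and there is no ∂_3, so H_2 = Z.

H_0 ≅ Z,  H_1 ≅ Z^2,  H_2 ≅ Z.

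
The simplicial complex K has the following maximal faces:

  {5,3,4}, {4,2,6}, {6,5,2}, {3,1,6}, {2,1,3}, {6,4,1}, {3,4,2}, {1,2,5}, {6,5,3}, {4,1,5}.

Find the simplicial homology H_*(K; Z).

K has 6 vertices, 15 edges, 10 triangles.
rank ∂_0 = 0, rank ∂_1 = 5 ⇒ b_0 = 6 − 0 − 5 = 1; all invariant factors of ∂_1 are 1 so no torsion. So H_0 ≅ Z.
rank ∂_1 = 5, rank ∂_2 = 10 ⇒ b_1 = 15 − 5 − 10 = 0; ∂_2 has invariant factor(s) [2] giving torsion. So H_1 ≅ Z/2Z.
rank ∂_2 = 10, rank ∂_3 = 0 ⇒ b_2 = 10 − 10 − 0 = 0. So H_2 ≅ 0.

H_0 ≅ Z,  H_1 ≅ Z/2Z,  H_2 = 0.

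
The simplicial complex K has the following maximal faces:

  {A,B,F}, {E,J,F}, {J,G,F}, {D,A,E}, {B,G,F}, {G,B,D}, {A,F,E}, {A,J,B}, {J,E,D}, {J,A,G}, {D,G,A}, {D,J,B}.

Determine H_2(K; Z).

H_2 ≅ 0.

Order the vertices as A < B < D < E < F < G < J. Listing each simplex with vertices in this order, K has dimension 2 with simplices:

  0-simplices (7): A, B, D, E, F, G, J
  1-simplices (18): AB, AD, AE, AF, AG, AJ, BD, BF, BG, BJ, DE, DG, DJ, EF, EJ, FG, FJ, GJ
  2-simplices (12): ABF, ABJ, ADE, ADG, AEF, AGJ, BDG, BDJ, BFG, DEJ, EFJ, FGJ

giving chain groups C_0 ≅ Z^7, C_1 ≅ Z^18, C_2 ≅ Z^12.

∂_1: C_1 → C_0 sends each edge [p,q] (with p < q) to q − p.
This gives a 7×18 integer matrix of rank 6; reducing to Smith normal form yields diagonal entries (1,1,1,1,1,1).

Boundary ∂_2: C_2 → C_1 acts by ∂[p,q,r] = [q,r] − [p,r] + [p,q]. For instance
  ∂BFG = FG − BG + BF,
  ∂BDG = DG − BG + BD.
This gives a 18×12 integer matrix of rank 12; reducing to Smith normal form yields diagonal entries (1,1,1,1,1,1,1,1,1,1,1,2).

From H_k ≅ ker(∂_k) / im(∂_{k+1}) we obtain:

  H_2: rank ker ∂_2 − rank ∂_3 = (12 − 12) − 0 = 0, and there is no ∂_3, so H_2 = 0.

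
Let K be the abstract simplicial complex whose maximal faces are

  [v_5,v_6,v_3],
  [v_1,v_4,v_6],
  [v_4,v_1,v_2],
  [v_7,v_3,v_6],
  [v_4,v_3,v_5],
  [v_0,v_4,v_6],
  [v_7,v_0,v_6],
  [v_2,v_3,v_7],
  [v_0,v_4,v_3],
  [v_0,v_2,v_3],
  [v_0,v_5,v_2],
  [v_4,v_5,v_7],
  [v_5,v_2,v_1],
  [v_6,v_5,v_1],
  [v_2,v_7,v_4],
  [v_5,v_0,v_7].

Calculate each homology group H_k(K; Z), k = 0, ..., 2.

Fix the vertex order v_0 < v_1 < v_2 < v_3 < v_4 < v_5 < v_6 < v_7 and write every simplex with vertices in increasing order. Then dim K = 2 and the simplices of K are:

  0-simplices (8): [v_0], [v_1], [v_2], [v_3], [v_4], [v_5], [v_6], [v_7]
  1-simplices (24): (24 of them)
  2-simplices (16): (16 of them)

Hence C_0 ≅ Z^8, C_1 ≅ Z^24, C_2 ≅ Z^16.

The boundary map ∂_1: C_1 → C_0 is given by ∂[p,q] = [q] − [p].
As a 8×24 matrix over Z this has rank 7, with invariant factors (1,1,1,1,1,1,1).

Boundary ∂_2: C_2 → C_1 acts by ∂[p,q,r] = [q,r] − [p,r] + [p,q]. For instance
  ∂[v_0,v_2,v_5] = [v_2,v_5] − [v_0,v_5] + [v_0,v_2],
  ∂[v_0,v_4,v_6] = [v_4,v_6] − [v_0,v_6] + [v_0,v_4].
As a 24×16 matrix over Z this has rank 15, with invariant factors (1,1,1,1,1,1,1,1,1,1,1,1,1,1,1).

Computing H_k = (kernel of ∂_k) / (image of ∂_{k+1}):

  H_0: rank C_0 − rank ∂_1 = 8 − 7 = 1, and the invariant factors of ∂_1 are all 1, so H_0 ≅ Z.
  H_1: rank ker ∂_1 − rank ∂_2 = (24 − 7) − 15 = 2, and the invariant factors of ∂_2 are all 1, so H_1 ≅ Z^2.
  H_2: rank ker ∂_2 − rank ∂_3 = (16 − 15) − 0 = 1, and there is no ∂_3, so H_2 ≅ Z.

H_0 ≅ Z,  H_1 ≅ Z^2,  H_2 ≅ Z.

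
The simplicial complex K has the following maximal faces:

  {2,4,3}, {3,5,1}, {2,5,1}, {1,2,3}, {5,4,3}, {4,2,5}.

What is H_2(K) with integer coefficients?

H_2 = Z.

We work with the vertex ordering 1 < 2 < 3 < 4 < 5. The simplices of K, each written with vertices in increasing order, are:

  0-simplices (5): [1], [2], [3], [4], [5]
  1-simplices (9): [1,2], [1,3], [1,5], [2,3], [2,4], [2,5], [3,4], [3,5], [4,5]
  2-simplices (6): [1,2,3], [1,2,5], [1,3,5], [2,3,4], [2,4,5], [3,4,5]

so the chain groups are C_0 ≅ Z^5, C_1 ≅ Z^9, C_2 ≅ Z^6.

∂_1: C_1 → C_0 maps an edge to its endpoints' difference, ∂[p,q] = q − p.
The 5×9 boundary matrix has rank 4 and Smith normal form diag(1,1,1,1).

The boundary map ∂_2: C_2 → C_1 sends each 2-simplex [p,q,r] to [q,r] − [p,r] + [p,q]. For instance
  ∂[2,3,4] = [3,4] − [2,4] + [2,3],
  ∂[1,2,3] = [2,3] − [1,3] + [1,2].
The 9×6 boundary matrix has rank 5 and Smith normal form diag(1,1,1,1,1).

From H_k ≅ ker(∂_k) / im(∂_{k+1}) we obtain:

  H_2: rank ker ∂_2 − rank ∂_3 = (6 − 5) − 0 = 1, and there is no ∂_3, so H_2 ≅ Z.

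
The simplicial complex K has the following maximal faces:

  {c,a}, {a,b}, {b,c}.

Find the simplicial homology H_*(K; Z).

Fix the vertex order a < b < c and write every simplex with vertices in increasing order. Then dim K = 1 and the simplices of K are:

  0-simplices (3): a, b, c
  1-simplices (3): ab, ac, bc

giving chain groups C_0 ≅ Z^3, C_1 ≅ Z^3.

The boundary map ∂_1: C_1 → C_0 is given by ∂[p,q] = [q] − [p]. For instance
  ∂ac = c − a.
This gives a 3×3 integer matrix of rank 2; reducing to Smith normal form yields diagonal entries (1,1).

From H_k ≅ ker(∂_k) / im(∂_{k+1}) we obtain:

  H_0: rank C_0 − rank ∂_1 = 3 − 2 = 1, and the invariant factors of ∂_1 are all 1, so H_0 = Z.
  H_1: rank ker ∂_1 − rank ∂_2 = (3 − 2) − 0 = 1, and there is no ∂_2, so H_1 = Z.

H_0 ≅ Z,  H_1 ≅ Z.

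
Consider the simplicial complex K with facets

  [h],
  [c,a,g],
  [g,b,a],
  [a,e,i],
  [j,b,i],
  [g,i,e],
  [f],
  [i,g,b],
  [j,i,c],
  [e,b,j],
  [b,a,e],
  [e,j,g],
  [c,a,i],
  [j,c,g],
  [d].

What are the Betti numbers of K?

b_0 = 4, b_1 = 0, b_2 = 0.

K has 10 vertices, 18 edges, 12 triangles.
rank ∂_0 = 0, rank ∂_1 = 6 ⇒ b_0 = 10 − 0 − 6 = 4; all invariant factors of ∂_1 are 1 so no torsion. So H_0 = Z^4.
rank ∂_1 = 6, rank ∂_2 = 12 ⇒ b_1 = 18 − 6 − 12 = 0; ∂_2 has invariant factor(s) [2] giving torsion. So H_1 = Z/2.
rank ∂_2 = 12, rank ∂_3 = 0 ⇒ b_2 = 12 − 12 − 0 = 0. So H_2 = 0.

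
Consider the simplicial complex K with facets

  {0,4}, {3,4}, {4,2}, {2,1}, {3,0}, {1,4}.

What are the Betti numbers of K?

b_0 = 1, b_1 = 2.

Take the total order 0 < 1 < 2 < 3 < 4 on the vertex set. Then K (dimension 1) consists of the simplices:

  0-simplices (5): [0], [1], [2], [3], [4]
  1-simplices (6): [0,3], [0,4], [1,2], [1,4], [2,4], [3,4]

giving chain groups C_0 ≅ Z^5, C_1 ≅ Z^6.

Boundary ∂_1: C_1 → C_0 maps an edge to its endpoints' difference, ∂[p,q] = q − p. For instance
  ∂[2,4] = [4] − [2].
The resulting 5×6 matrix has rank 4, and its Smith normal form has invariant factors (1,1,1,1).

Now H_k = ker ∂_k / im ∂_{k+1}, so:

  H_0: rank C_0 − rank ∂_1 = 5 − 4 = 1, and the invariant factors of ∂_1 are all 1, so H_0 = Z.
  H_1: rank ker ∂_1 − rank ∂_2 = (6 − 4) − 0 = 2, and there is no ∂_2, so H_1 = Z^2.

As a check, the Euler characteristic is 5 − 6 = -1, which agrees with 1 − 2 = -1.
(K is a triangulation of a wedge of 2 circles.)

Hence the Betti numbers are b_0 = 1, b_1 = 2.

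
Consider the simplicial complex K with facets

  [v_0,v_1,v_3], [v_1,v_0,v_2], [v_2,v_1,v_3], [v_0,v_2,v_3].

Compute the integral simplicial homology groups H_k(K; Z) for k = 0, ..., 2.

H_0 ≅ Z,  H_1 = 0,  H_2 ≅ Z.

Take the total order v_0 < v_1 < v_2 < v_3 on the vertex set. Then K (dimension 2) consists of the simplices:

  0-simplices (4): [v_0], [v_1], [v_2], [v_3]
  1-simplices (6): [v_0,v_1], [v_0,v_2], [v_0,v_3], [v_1,v_2], [v_1,v_3], [v_2,v_3]
  2-simplices (4): [v_0,v_1,v_2], [v_0,v_1,v_3], [v_0,v_2,v_3], [v_1,v_2,v_3]

so the chain groups are C_0 ≅ Z^4, C_1 ≅ Z^6, C_2 ≅ Z^4.

Boundary ∂_1: C_1 → C_0 sends each edge [p,q] (with p < q) to q − p. For instance
  ∂[v_2,v_3] = [v_3] − [v_2].
This gives a 4×6 integer matrix of rank 3; reducing to Smith normal form yields diagonal entries (1,1,1).

∂_2: C_2 → C_1 maps a triangle to the signed sum of its edges. For instance
  ∂[v_0,v_1,v_2] = [v_1,v_2] − [v_0,v_2] + [v_0,v_1],
  ∂[v_0,v_2,v_3] = [v_2,v_3] − [v_0,v_3] + [v_0,v_2].
As a 6×4 matrix over Z this has rank 3, with invariant factors (1,1,1).

From H_k ≅ ker(∂_k) / im(∂_{k+1}) we obtain:

  H_0: rank C_0 − rank ∂_1 = 4 − 3 = 1, and the invariant factors of ∂_1 are all 1, so H_0 ≅ Z.
  H_1: rank ker ∂_1 − rank ∂_2 = (6 − 3) − 3 = 0, and the invariant factors of ∂_2 are all 1, so H_1 ≅ 0.
  H_2: rank ker ∂_2 − rank ∂_3 = (4 − 3) − 0 = 1, and there is no ∂_3, so H_2 ≅ Z.

As a check, the Euler characteristic is 4 − 6 + 4 = 2, which agrees with 1 − 0 + 1 = 2.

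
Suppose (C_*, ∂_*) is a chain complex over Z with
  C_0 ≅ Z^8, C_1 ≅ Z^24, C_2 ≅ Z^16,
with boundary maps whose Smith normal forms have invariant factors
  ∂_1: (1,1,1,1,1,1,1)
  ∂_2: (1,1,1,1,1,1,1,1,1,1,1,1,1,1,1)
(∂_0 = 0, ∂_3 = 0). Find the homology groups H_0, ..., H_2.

H_0: b_0 = 8 − 0 − 7 = 1; torsion from ∂_1 factors > 1: none. So H_0 = Z.
H_1: b_1 = 24 − 7 − 15 = 2; torsion from ∂_2 factors > 1: none. So H_1 = Z^2.
H_2: b_2 = 16 − 15 − 0 = 1; torsion from ∂_3 factors > 1: none. So H_2 = Z.

H_0 = Z,  H_1 = Z^2,  H_2 = Z.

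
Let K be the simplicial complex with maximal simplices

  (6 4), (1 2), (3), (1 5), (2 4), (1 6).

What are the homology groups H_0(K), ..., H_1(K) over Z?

H_0 = Z^2,  H_1 = Z.

Fix the vertex order 1 < 2 < 3 < 4 < 5 < 6 and write every simplex with vertices in increasing order. Then dim K = 1 and the simplices of K are:

  0-simplices (6): [1], [2], [3], [4], [5], [6]
  1-simplices (5): [1,2], [1,5], [1,6], [2,4], [4,6]

so the chain groups are C_0 ≅ Z^6, C_1 ≅ Z^5.

The boundary map ∂_1: C_1 → C_0 sends each edge [p,q] (with p < q) to q − p.
As a 6×5 matrix over Z this has rank 4, with invariant factors (1,1,1,1).

Now H_k = ker ∂_k / im ∂_{k+1}, so:

  H_0: rank C_0 − rank ∂_1 = 6 − 4 = 2, and the invariant factors of ∂_1 are all 1, so H_0 = Z^2.
  H_1: rank ker ∂_1 − rank ∂_2 = (5 − 4) − 0 = 1, and there is no ∂_2, so H_1 = Z.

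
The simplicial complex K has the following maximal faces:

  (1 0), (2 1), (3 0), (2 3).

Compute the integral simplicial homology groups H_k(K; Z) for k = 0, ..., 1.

H_0 ≅ Z,  H_1 ≅ Z.

Order the vertices as 0 < 1 < 2 < 3. Listing each simplex with vertices in this order, K has dimension 1 with simplices:

  0-simplices (4): [0], [1], [2], [3]
  1-simplices (4): [0,1], [0,3], [1,2], [2,3]

Hence C_0 ≅ Z^4, C_1 ≅ Z^4.

Boundary ∂_1: C_1 → C_0 sends each edge [p,q] (with p < q) to q − p. For instance
  ∂[0,3] = [3] − [0].
The resulting 4×4 matrix has rank 3, and its Smith normal form has invariant factors (1,1,1).

Computing H_k = (kernel of ∂_k) / (image of ∂_{k+1}):

  H_0: rank C_0 − rank ∂_1 = 4 − 3 = 1, and the invariant factors of ∂_1 are all 1, so H_0 ≅ Z.
  H_1: rank ker ∂_1 − rank ∂_2 = (4 − 3) − 0 = 1, and there is no ∂_2, so H_1 ≅ Z.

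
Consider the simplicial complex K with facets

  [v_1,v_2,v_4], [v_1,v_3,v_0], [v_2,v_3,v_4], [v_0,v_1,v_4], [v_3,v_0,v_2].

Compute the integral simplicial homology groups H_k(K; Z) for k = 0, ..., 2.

We work with the vertex ordering v_0 < v_1 < v_2 < v_3 < v_4. The simplices of K, each written with vertices in increasing order, are:

  0-simplices (5): [v_0], [v_1], [v_2], [v_3], [v_4]
  1-simplices (10): [v_0,v_1], [v_0,v_2], [v_0,v_3], [v_0,v_4], [v_1,v_2], [v_1,v_3], [v_1,v_4], [v_2,v_3], [v_2,v_4], [v_3,v_4]
  2-simplices (5): [v_0,v_1,v_3], [v_0,v_1,v_4], [v_0,v_2,v_3], [v_1,v_2,v_4], [v_2,v_3,v_4]

so the chain groups are C_0 ≅ Z^5, C_1 ≅ Z^10, C_2 ≅ Z^5.

The boundary map ∂_1: C_1 → C_0 is given by ∂[p,q] = [q] − [p]. For instance
  ∂[v_0,v_4] = [v_4] − [v_0].
As a 5×10 matrix over Z this has rank 4, with invariant factors (1,1,1,1).

The boundary map ∂_2: C_2 → C_1 sends each 2-simplex [p,q,r] to [q,r] − [p,r] + [p,q]. For instance
  ∂[v_0,v_1,v_4] = [v_1,v_4] − [v_0,v_4] + [v_0,v_1],
  ∂[v_2,v_3,v_4] = [v_3,v_4] − [v_2,v_4] + [v_2,v_3].
The 10×5 boundary matrix has rank 5 and Smith normal form diag(1,1,1,1,1).

Now H_k = ker ∂_k / im ∂_{k+1}, so:

  H_0: rank C_0 − rank ∂_1 = 5 − 4 = 1, and the invariant factors of ∂_1 are all 1, so H_0 = Z.
  H_1: rank ker ∂_1 − rank ∂_2 = (10 − 4) − 5 = 1, and the invariant factors of ∂_2 are all 1, so H_1 = Z.
  H_2: rank ker ∂_2 − rank ∂_3 = (5 − 5) − 0 = 0, and there is no ∂_3, so H_2 = 0.

As a check, the Euler characteristic is 5 − 10 + 5 = 0, which agrees with 1 − 1 + 0 = 0.

H_0 ≅ Z,  H_1 ≅ Z,  H_2 = 0.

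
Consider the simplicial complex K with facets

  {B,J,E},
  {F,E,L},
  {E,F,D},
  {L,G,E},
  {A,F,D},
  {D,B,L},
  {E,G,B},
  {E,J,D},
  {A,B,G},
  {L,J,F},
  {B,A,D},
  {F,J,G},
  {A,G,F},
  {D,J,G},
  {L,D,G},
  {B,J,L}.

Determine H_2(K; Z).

H_2 ≅ Z.

Take the total order A < B < D < E < F < G < J < L on the vertex set. Then K (dimension 2) consists of the simplices:

  0-simplices (8): A, B, D, E, F, G, J, L
  1-simplices (24): AB, AD, AF, AG, BD, BE, BG, BJ, BL, DE, DF, DG, DJ, DL, EF, EG, EJ, EL, FG, FJ, FL, GJ, GL, JL
  2-simplices (16): ABD, ABG, ADF, AFG, BDL, BEG, BEJ, BJL, DEF, DEJ, DGJ, DGL, EFL, EGL, FGJ, FJL

so the chain groups are C_0 ≅ Z^8, C_1 ≅ Z^24, C_2 ≅ Z^16.

The boundary map ∂_1: C_1 → C_0 maps an edge to its endpoints' difference, ∂[p,q] = q − p. For instance
  ∂FJ = J − F.
As a 8×24 matrix over Z this has rank 7, with invariant factors (1,1,1,1,1,1,1).

Boundary ∂_2: C_2 → C_1 sends each 2-simplex [p,q,r] to [q,r] − [p,r] + [p,q]. For instance
  ∂DGJ = GJ − DJ + DG,
  ∂DGL = GL − DL + DG.
The 24×16 boundary matrix has rank 15 and Smith normal form diag(1,1,1,1,1,1,1,1,1,1,1,1,1,1,1).

Computing H_k = (kernel of ∂_k) / (image of ∂_{k+1}):

  H_2: rank ker ∂_2 − rank ∂_3 = (16 − 15) − 0 = 1, and there is no ∂_3, so H_2 ≅ Z.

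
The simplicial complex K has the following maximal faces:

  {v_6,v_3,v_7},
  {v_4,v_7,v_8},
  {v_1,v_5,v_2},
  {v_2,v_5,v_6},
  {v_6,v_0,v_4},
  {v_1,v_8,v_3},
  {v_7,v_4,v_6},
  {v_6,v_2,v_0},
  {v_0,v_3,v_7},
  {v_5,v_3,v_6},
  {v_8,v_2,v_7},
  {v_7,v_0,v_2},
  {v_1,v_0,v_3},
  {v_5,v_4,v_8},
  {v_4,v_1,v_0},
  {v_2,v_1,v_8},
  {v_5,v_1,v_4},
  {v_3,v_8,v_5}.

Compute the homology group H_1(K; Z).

H_1 = Z ⊕ Z_2.

Order the vertices as v_0 < v_1 < v_2 < v_3 < v_4 < v_5 < v_6 < v_7 < v_8. Listing each simplex with vertices in this order, K has dimension 2 with simplices:

  0-simplices (9): [v_0], [v_1], [v_2], [v_3], [v_4], [v_5], [v_6], [v_7], [v_8]
  1-simplices (27): (27 of them)
  2-simplices (18): (18 of them)

giving chain groups C_0 ≅ Z^9, C_1 ≅ Z^27, C_2 ≅ Z^18.

The boundary map ∂_1: C_1 → C_0 sends each edge [p,q] (with p < q) to q − p.
As a 9×27 matrix over Z this has rank 8, with invariant factors (1,1,1,1,1,1,1,1).

∂_2: C_2 → C_1 acts by ∂[p,q,r] = [q,r] − [p,r] + [p,q]. For instance
  ∂[v_0,v_1,v_3] = [v_1,v_3] − [v_0,v_3] + [v_0,v_1],
  ∂[v_1,v_4,v_5] = [v_4,v_5] − [v_1,v_5] + [v_1,v_4].
The 27×18 boundary matrix has rank 18 and Smith normal form diag(1,1,1,1,1,1,1,1,1,1,1,1,1,1,1,1,1,2).

From H_k ≅ ker(∂_k) / im(∂_{k+1}) we obtain:

  H_1: rank ker ∂_1 − rank ∂_2 = (27 − 8) − 18 = 1, and ∂_2 has invariant factor 2 > 1, so H_1 ≅ Z ⊕ Z_2.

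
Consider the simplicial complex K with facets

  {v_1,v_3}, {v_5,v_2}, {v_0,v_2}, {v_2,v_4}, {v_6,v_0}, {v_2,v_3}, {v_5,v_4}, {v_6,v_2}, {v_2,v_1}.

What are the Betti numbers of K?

b_0 = 1, b_1 = 3.

Take the total order v_0 < v_1 < v_2 < v_3 < v_4 < v_5 < v_6 on the vertex set. Then K (dimension 1) consists of the simplices:

  0-simplices (7): [v_0], [v_1], [v_2], [v_3], [v_4], [v_5], [v_6]
  1-simplices (9): [v_0,v_2], [v_0,v_6], [v_1,v_2], [v_1,v_3], [v_2,v_3], [v_2,v_4], [v_2,v_5], [v_2,v_6], [v_4,v_5]

giving chain groups C_0 ≅ Z^7, C_1 ≅ Z^9.

∂_1: C_1 → C_0 maps an edge to its endpoints' difference, ∂[p,q] = q − p. For instance
  ∂[v_2,v_6] = [v_6] − [v_2].
The resulting 7×9 matrix has rank 6, and its Smith normal form has invariant factors (1,1,1,1,1,1).

Reading off H_k = ker ∂_k / im ∂_{k+1}:

  H_0: rank C_0 − rank ∂_1 = 7 − 6 = 1, and the invariant factors of ∂_1 are all 1, so H_0 = Z.
  H_1: rank ker ∂_1 − rank ∂_2 = (9 − 6) − 0 = 3, and there is no ∂_2, so H_1 = Z^3.

Hence the Betti numbers are b_0 = 1, b_1 = 3.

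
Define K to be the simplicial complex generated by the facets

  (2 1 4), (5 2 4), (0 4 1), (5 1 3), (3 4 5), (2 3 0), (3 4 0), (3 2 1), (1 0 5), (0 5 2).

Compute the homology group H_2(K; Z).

We work with the vertex ordering 0 < 1 < 2 < 3 < 4 < 5. The simplices of K, each written with vertices in increasing order, are:

  0-simplices (6): [0], [1], [2], [3], [4], [5]
  1-simplices (15): [0,1], [0,2], [0,3], [0,4], [0,5], [1,2], [1,3], [1,4], [1,5], [2,3], [2,4], [2,5], [3,4], [3,5], [4,5]
  2-simplices (10): [0,1,4], [0,1,5], [0,2,3], [0,2,5], [0,3,4], [1,2,3], [1,2,4], [1,3,5], [2,4,5], [3,4,5]

giving chain groups C_0 ≅ Z^6, C_1 ≅ Z^15, C_2 ≅ Z^10.

The boundary map ∂_1: C_1 → C_0 maps an edge to its endpoints' difference, ∂[p,q] = q − p.
As a 6×15 matrix over Z this has rank 5, with invariant factors (1,1,1,1,1).

The boundary map ∂_2: C_2 → C_1 sends each 2-simplex [p,q,r] to [q,r] − [p,r] + [p,q]. For instance
  ∂[2,4,5] = [4,5] − [2,5] + [2,4],
  ∂[1,3,5] = [3,5] − [1,5] + [1,3].
The 15×10 boundary matrix has rank 10 and Smith normal form diag(1,1,1,1,1,1,1,1,1,2).

From H_k ≅ ker(∂_k) / im(∂_{k+1}) we obtain:

  H_2: rank ker ∂_2 − rank ∂_3 = (10 − 10) − 0 = 0, and there is no ∂_3, so H_2 = 0.

H_2 = 0.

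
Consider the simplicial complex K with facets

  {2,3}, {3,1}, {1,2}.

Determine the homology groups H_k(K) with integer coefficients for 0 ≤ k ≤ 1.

H_0 ≅ Z,  H_1 ≅ Z.

Order the vertices as 1 < 2 < 3. Listing each simplex with vertices in this order, K has dimension 1 with simplices:

  0-simplices (3): [1], [2], [3]
  1-simplices (3): [1,2], [1,3], [2,3]

giving chain groups C_0 ≅ Z^3, C_1 ≅ Z^3.

∂_1: C_1 → C_0 maps an edge to its endpoints' difference, ∂[p,q] = q − p. For instance
  ∂[1,2] = [2] − [1].
As a 3×3 matrix over Z this has rank 2, with invariant factors (1,1).

Now H_k = ker ∂_k / im ∂_{k+1}, so:

  H_0: rank C_0 − rank ∂_1 = 3 − 2 = 1, and the invariant factors of ∂_1 are all 1, so H_0 ≅ Z.
  H_1: rank ker ∂_1 − rank ∂_2 = (3 − 2) − 0 = 1, and there is no ∂_2, so H_1 ≅ Z.

As a check, the Euler characteristic is 3 − 3 = 0, which agrees with 1 − 1 = 0.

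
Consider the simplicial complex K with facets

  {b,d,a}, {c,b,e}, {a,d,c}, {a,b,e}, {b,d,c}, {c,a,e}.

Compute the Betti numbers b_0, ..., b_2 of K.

b_0 = 1, b_1 = 0, b_2 = 1.

K has 5 vertices, 9 edges, 6 triangles.
rank ∂_0 = 0, rank ∂_1 = 4 ⇒ b_0 = 5 − 0 − 4 = 1; all invariant factors of ∂_1 are 1 so no torsion. So H_0 ≅ Z.
rank ∂_1 = 4, rank ∂_2 = 5 ⇒ b_1 = 9 − 4 − 5 = 0; all invariant factors of ∂_2 are 1 so no torsion. So H_1 ≅ 0.
rank ∂_2 = 5, rank ∂_3 = 0 ⇒ b_2 = 6 − 5 − 0 = 1. So H_2 ≅ Z.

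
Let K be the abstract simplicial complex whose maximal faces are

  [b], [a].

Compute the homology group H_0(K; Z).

Take the total order a < b on the vertex set. Then K (dimension 0) consists of the simplices:

  0-simplices (2): a, b

so the chain groups are C_0 ≅ Z^2.

Now H_k = ker ∂_k / im ∂_{k+1}, so:

  H_0: rank C_0 − rank ∂_1 = 2 − 0 = 2, and there is no ∂_1, so H_0 = Z^2.

(K is a triangulation of a set of 2 points.)

H_0 = Z^2.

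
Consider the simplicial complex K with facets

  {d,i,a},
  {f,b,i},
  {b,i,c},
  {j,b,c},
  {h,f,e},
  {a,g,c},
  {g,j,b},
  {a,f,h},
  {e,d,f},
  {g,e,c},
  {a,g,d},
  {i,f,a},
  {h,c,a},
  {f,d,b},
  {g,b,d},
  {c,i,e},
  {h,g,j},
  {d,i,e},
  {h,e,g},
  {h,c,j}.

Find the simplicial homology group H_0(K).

K has 10 vertices, 30 edges, 20 triangles.
rank ∂_0 = 0, rank ∂_1 = 9 ⇒ b_0 = 10 − 0 − 9 = 1; all invariant factors of ∂_1 are 1 so no torsion. So H_0 ≅ Z.

H_0 ≅ Z.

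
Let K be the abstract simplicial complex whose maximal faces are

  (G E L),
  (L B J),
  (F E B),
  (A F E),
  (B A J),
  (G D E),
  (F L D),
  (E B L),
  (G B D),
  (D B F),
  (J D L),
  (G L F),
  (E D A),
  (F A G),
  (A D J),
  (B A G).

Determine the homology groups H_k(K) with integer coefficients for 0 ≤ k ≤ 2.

H_0 = Z,  H_1 = Z^2,  H_2 = Z.

Order the vertices as A < B < D < E < F < G < J < L. Listing each simplex with vertices in this order, K has dimension 2 with simplices:

  0-simplices (8): A, B, D, E, F, G, J, L
  1-simplices (24): AB, AD, AE, AF, AG, AJ, BD, BE, BF, BG, BJ, BL, DE, DF, DG, DJ, DL, EF, EG, EL, FG, FL, GL, JL
  2-simplices (16): ABG, ABJ, ADE, ADJ, AEF, AFG, BDF, BDG, BEF, BEL, BJL, DEG, DFL, DJL, EGL, FGL

Hence C_0 ≅ Z^8, C_1 ≅ Z^24, C_2 ≅ Z^16.

Boundary ∂_1: C_1 → C_0 maps an edge to its endpoints' difference, ∂[p,q] = q − p. For instance
  ∂JL = L − J.
The resulting 8×24 matrix has rank 7, and its Smith normal form has invariant factors (1,1,1,1,1,1,1).

∂_2: C_2 → C_1 sends each 2-simplex [p,q,r] to [q,r] − [p,r] + [p,q]. For instance
  ∂DJL = JL − DL + DJ,
  ∂ADJ = DJ − AJ + AD.
As a 24×16 matrix over Z this has rank 15, with invariant factors (1,1,1,1,1,1,1,1,1,1,1,1,1,1,1).

Now H_k = ker ∂_k / im ∂_{k+1}, so:

  H_0: rank C_0 − rank ∂_1 = 8 − 7 = 1, and the invariant factors of ∂_1 are all 1, so H_0 = Z.
  H_1: rank ker ∂_1 − rank ∂_2 = (24 − 7) − 15 = 2, and the invariant factors of ∂_2 are all 1, so H_1 = Z^2.
  H_2: rank ker ∂_2 − rank ∂_3 = (16 − 15) − 0 = 1, and there is no ∂_3, so H_2 = Z.

(K is a triangulation of the torus T^2.)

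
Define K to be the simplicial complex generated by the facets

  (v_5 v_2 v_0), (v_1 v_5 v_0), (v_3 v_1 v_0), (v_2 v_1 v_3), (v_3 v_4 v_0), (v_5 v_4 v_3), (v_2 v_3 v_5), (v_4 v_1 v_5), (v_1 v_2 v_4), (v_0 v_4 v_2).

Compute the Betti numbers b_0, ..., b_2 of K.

Order the vertices as v_0 < v_1 < v_2 < v_3 < v_4 < v_5. Listing each simplex with vertices in this order, K has dimension 2 with simplices:

  0-simplices (6): [v_0], [v_1], [v_2], [v_3], [v_4], [v_5]
  1-simplices (15): (15 of them)
  2-simplices (10): [v_0,v_1,v_3], [v_0,v_1,v_5], [v_0,v_2,v_4], [v_0,v_2,v_5], [v_0,v_3,v_4], [v_1,v_2,v_3], [v_1,v_2,v_4], [v_1,v_4,v_5], [v_2,v_3,v_5], [v_3,v_4,v_5]

giving chain groups C_0 ≅ Z^6, C_1 ≅ Z^15, C_2 ≅ Z^10.

The boundary map ∂_1: C_1 → C_0 maps an edge to its endpoints' difference, ∂[p,q] = q − p.
The 6×15 boundary matrix has rank 5 and Smith normal form diag(1,1,1,1,1).

The boundary map ∂_2: C_2 → C_1 sends each 2-simplex [p,q,r] to [q,r] − [p,r] + [p,q]. For instance
  ∂[v_3,v_4,v_5] = [v_4,v_5] − [v_3,v_5] + [v_3,v_4],
  ∂[v_0,v_2,v_5] = [v_2,v_5] − [v_0,v_5] + [v_0,v_2].
This gives a 15×10 integer matrix of rank 10; reducing to Smith normal form yields diagonal entries (1,1,1,1,1,1,1,1,1,2).

From H_k ≅ ker(∂_k) / im(∂_{k+1}) we obtain:

  H_0: rank C_0 − rank ∂_1 = 6 − 5 = 1, and the invariant factors of ∂_1 are all 1, so H_0 ≅ Z.
  H_1: rank ker ∂_1 − rank ∂_2 = (15 − 5) − 10 = 0, and ∂_2 has invariant factor 2 > 1, so H_1 ≅ Z/2.
  H_2: rank ker ∂_2 − rank ∂_3 = (10 − 10) − 0 = 0, and there is no ∂_3, so H_2 ≅ 0.

Hence the Betti numbers are b_0 = 1, b_1 = 0, b_2 = 0.

b_0 = 1, b_1 = 0, b_2 = 0.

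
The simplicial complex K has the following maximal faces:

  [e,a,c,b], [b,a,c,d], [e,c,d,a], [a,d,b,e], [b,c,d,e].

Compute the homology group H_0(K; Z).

We work with the vertex ordering a < b < c < d < e. The simplices of K, each written with vertices in increasing order, are:

  0-simplices (5): a, b, c, d, e
  1-simplices (10): ab, ac, ad, ae, bc, bd, be, cd, ce, de
  2-simplices (10): abc, abd, abe, acd, ace, ade, bcd, bce, bde, cde
  3-simplices (5): abcd, abce, abde, acde, bcde

giving chain groups C_0 ≅ Z^5, C_1 ≅ Z^10, C_2 ≅ Z^10, C_3 ≅ Z^5.

∂_1: C_1 → C_0 maps an edge to its endpoints' difference, ∂[p,q] = q − p. For instance
  ∂ad = d − a.
The 5×10 boundary matrix has rank 4 and Smith normal form diag(1,1,1,1).

∂_2: C_2 → C_1 maps a triangle to the signed sum of its edges. For instance
  ∂acd = cd − ad + ac,
  ∂abe = be − ae + ab.
The resulting 10×10 matrix has rank 6, and its Smith normal form has invariant factors (1,1,1,1,1,1).

Boundary ∂_3: C_3 → C_2 sends each 3-simplex σ to the alternating sum Σ_i (−1)^i (σ with its i-th vertex removed). For instance
  ∂abcd = bcd − acd + abd − abc,
  ∂acde = cde − ade + ace − acd.
The 10×5 boundary matrix has rank 4 and Smith normal form diag(1,1,1,1).

Now H_k = ker ∂_k / im ∂_{k+1}, so:

  H_0: rank C_0 − rank ∂_1 = 5 − 4 = 1, and the invariant factors of ∂_1 are all 1, so H_0 = Z.

H_0 ≅ Z.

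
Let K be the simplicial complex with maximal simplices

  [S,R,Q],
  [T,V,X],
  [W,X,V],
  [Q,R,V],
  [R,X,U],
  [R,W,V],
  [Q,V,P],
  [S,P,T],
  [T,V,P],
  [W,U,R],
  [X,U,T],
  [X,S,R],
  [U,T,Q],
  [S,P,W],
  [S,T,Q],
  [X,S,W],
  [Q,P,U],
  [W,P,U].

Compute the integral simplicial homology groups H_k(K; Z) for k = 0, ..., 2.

H_0 ≅ Z,  H_1 ≅ Z ⊕ Z/2Z,  H_2 = 0.

Take the total order P < Q < R < S < T < U < V < W < X on the vertex set. Then K (dimension 2) consists of the simplices:

  0-simplices (9): P, Q, R, S, T, U, V, W, X
  1-simplices (27): PQ, PS, PT, PU, PV, PW, QR, QS, QT, QU, QV, RS, RU, RV, RW, RX, ST, SW, SX, TU, TV, TX, UW, UX, VW, VX, WX
  2-simplices (18): PQU, PQV, PST, PSW, PTV, PUW, QRS, QRV, QST, QTU, RSX, RUW, RUX, RVW, SWX, TUX, TVX, VWX

Hence C_0 ≅ Z^9, C_1 ≅ Z^27, C_2 ≅ Z^18.

The boundary map ∂_1: C_1 → C_0 is given by ∂[p,q] = [q] − [p]. For instance
  ∂RW = W − R.
This gives a 9×27 integer matrix of rank 8; reducing to Smith normal form yields diagonal entries (1,1,1,1,1,1,1,1).

Boundary ∂_2: C_2 → C_1 maps a triangle to the signed sum of its edges. For instance
  ∂PST = ST − PT + PS,
  ∂PQV = QV − PV + PQ.
This gives a 27×18 integer matrix of rank 18; reducing to Smith normal form yields diagonal entries (1,1,1,1,1,1,1,1,1,1,1,1,1,1,1,1,1,2).

From H_k ≅ ker(∂_k) / im(∂_{k+1}) we obtain:

  H_0: rank C_0 − rank ∂_1 = 9 − 8 = 1, and the invariant factors of ∂_1 are all 1, so H_0 = Z.
  H_1: rank ker ∂_1 − rank ∂_2 = (27 − 8) − 18 = 1, and ∂_2 has invariant factor 2 > 1, so H_1 = Z ⊕ Z/2Z.
  H_2: rank ker ∂_2 − rank ∂_3 = (18 − 18) − 0 = 0, and there is no ∂_3, so H_2 = 0.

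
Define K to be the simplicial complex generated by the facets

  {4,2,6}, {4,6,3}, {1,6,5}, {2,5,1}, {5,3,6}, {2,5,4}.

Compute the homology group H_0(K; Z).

We work with the vertex ordering 1 < 2 < 3 < 4 < 5 < 6. The simplices of K, each written with vertices in increasing order, are:

  0-simplices (6): [1], [2], [3], [4], [5], [6]
  1-simplices (12): [1,2], [1,5], [1,6], [2,4], [2,5], [2,6], [3,4], [3,5], [3,6], [4,5], [4,6], [5,6]
  2-simplices (6): [1,2,5], [1,5,6], [2,4,5], [2,4,6], [3,4,6], [3,5,6]

Hence C_0 ≅ Z^6, C_1 ≅ Z^12, C_2 ≅ Z^6.

∂_1: C_1 → C_0 maps an edge to its endpoints' difference, ∂[p,q] = q − p. For instance
  ∂[3,5] = [5] − [3].
The resulting 6×12 matrix has rank 5, and its Smith normal form has invariant factors (1,1,1,1,1).

Boundary ∂_2: C_2 → C_1 acts by ∂[p,q,r] = [q,r] − [p,r] + [p,q]. For instance
  ∂[1,2,5] = [2,5] − [1,5] + [1,2],
  ∂[2,4,5] = [4,5] − [2,5] + [2,4].
This gives a 12×6 integer matrix of rank 6; reducing to Smith normal form yields diagonal entries (1,1,1,1,1,1).

Now H_k = ker ∂_k / im ∂_{k+1}, so:

  H_0: rank C_0 − rank ∂_1 = 6 − 5 = 1, and the invariant factors of ∂_1 are all 1, so H_0 = Z.

H_0 ≅ Z.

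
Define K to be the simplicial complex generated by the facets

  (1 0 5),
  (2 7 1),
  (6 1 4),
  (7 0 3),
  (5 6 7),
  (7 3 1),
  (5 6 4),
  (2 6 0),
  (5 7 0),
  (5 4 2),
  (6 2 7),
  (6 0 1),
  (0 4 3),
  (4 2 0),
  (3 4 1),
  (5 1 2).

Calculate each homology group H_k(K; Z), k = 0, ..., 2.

Order the vertices as 0 < 1 < 2 < 3 < 4 < 5 < 6 < 7. Listing each simplex with vertices in this order, K has dimension 2 with simplices:

  0-simplices (8): [0], [1], [2], [3], [4], [5], [6], [7]
  1-simplices (24): (24 of them)
  2-simplices (16): [0,1,5], [0,1,6], [0,2,4], [0,2,6], [0,3,4], [0,3,7], [0,5,7], [1,2,5], [1,2,7], [1,3,4], [1,3,7], [1,4,6], [2,4,5], [2,6,7], [4,5,6], [5,6,7]

giving chain groups C_0 ≅ Z^8, C_1 ≅ Z^24, C_2 ≅ Z^16.

Boundary ∂_1: C_1 → C_0 is given by ∂[p,q] = [q] − [p]. For instance
  ∂[0,2] = [2] − [0].
This gives a 8×24 integer matrix of rank 7; reducing to Smith normal form yields diagonal entries (1,1,1,1,1,1,1).

∂_2: C_2 → C_1 sends each 2-simplex [p,q,r] to [q,r] − [p,r] + [p,q]. For instance
  ∂[0,3,4] = [3,4] − [0,4] + [0,3],
  ∂[0,1,5] = [1,5] − [0,5] + [0,1].
The 24×16 boundary matrix has rank 15 and Smith normal form diag(1,1,1,1,1,1,1,1,1,1,1,1,1,1,1).

Computing H_k = (kernel of ∂_k) / (image of ∂_{k+1}):

  H_0: rank C_0 − rank ∂_1 = 8 − 7 = 1, and the invariant factors of ∂_1 are all 1, so H_0 ≅ Z.
  H_1: rank ker ∂_1 − rank ∂_2 = (24 − 7) − 15 = 2, and the invariant factors of ∂_2 are all 1, so H_1 ≅ Z^2.
  H_2: rank ker ∂_2 − rank ∂_3 = (16 − 15) − 0 = 1, and there is no ∂_3, so H_2 ≅ Z.

H_0 = Z,  H_1 = Z^2,  H_2 = Z.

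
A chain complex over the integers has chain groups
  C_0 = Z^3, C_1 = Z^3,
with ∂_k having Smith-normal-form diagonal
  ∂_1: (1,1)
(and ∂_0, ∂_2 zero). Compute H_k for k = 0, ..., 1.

H_0: b_0 = 3 − 0 − 2 = 1; torsion from ∂_1 factors > 1: none. So H_0 ≅ Z.
H_1: b_1 = 3 − 2 − 0 = 1; torsion from ∂_2 factors > 1: none. So H_1 ≅ Z.

H_0 ≅ Z,  H_1 ≅ Z.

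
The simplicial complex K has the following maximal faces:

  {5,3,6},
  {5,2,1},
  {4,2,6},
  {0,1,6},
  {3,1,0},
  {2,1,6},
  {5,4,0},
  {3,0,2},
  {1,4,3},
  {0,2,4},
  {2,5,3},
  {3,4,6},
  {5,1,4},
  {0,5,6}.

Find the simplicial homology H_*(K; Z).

H_0 ≅ Z,  H_1 ≅ Z^2,  H_2 ≅ Z.

We work with the vertex ordering 0 < 1 < 2 < 3 < 4 < 5 < 6. The simplices of K, each written with vertices in increasing order, are:

  0-simplices (7): [0], [1], [2], [3], [4], [5], [6]
  1-simplices (21): [0,1], [0,2], [0,3], [0,4], [0,5], [0,6], [1,2], [1,3], [1,4], [1,5], [1,6], [2,3], [2,4], [2,5], [2,6], [3,4], [3,5], [3,6], [4,5], [4,6], [5,6]
  2-simplices (14): [0,1,3], [0,1,6], [0,2,3], [0,2,4], [0,4,5], [0,5,6], [1,2,5], [1,2,6], [1,3,4], [1,4,5], [2,3,5], [2,4,6], [3,4,6], [3,5,6]

so the chain groups are C_0 ≅ Z^7, C_1 ≅ Z^21, C_2 ≅ Z^14.

The boundary map ∂_1: C_1 → C_0 is given by ∂[p,q] = [q] − [p]. For instance
  ∂[2,5] = [5] − [2].
As a 7×21 matrix over Z this has rank 6, with invariant factors (1,1,1,1,1,1).

The boundary map ∂_2: C_2 → C_1 sends each 2-simplex [p,q,r] to [q,r] − [p,r] + [p,q]. For instance
  ∂[0,5,6] = [5,6] − [0,6] + [0,5],
  ∂[0,1,6] = [1,6] − [0,6] + [0,1].
The resulting 21×14 matrix has rank 13, and its Smith normal form has invariant factors (1,1,1,1,1,1,1,1,1,1,1,1,1).

From H_k ≅ ker(∂_k) / im(∂_{k+1}) we obtain:

  H_0: rank C_0 − rank ∂_1 = 7 − 6 = 1, and the invariant factors of ∂_1 are all 1, so H_0 = Z.
  H_1: rank ker ∂_1 − rank ∂_2 = (21 − 6) − 13 = 2, and the invariant factors of ∂_2 are all 1, so H_1 = Z^2.
  H_2: rank ker ∂_2 − rank ∂_3 = (14 − 13) − 0 = 1, and there is no ∂_3, so H_2 = Z.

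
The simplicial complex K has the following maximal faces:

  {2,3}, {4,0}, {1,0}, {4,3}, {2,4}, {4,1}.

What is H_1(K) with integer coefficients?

H_1 = Z^2.

Take the total order 0 < 1 < 2 < 3 < 4 on the vertex set. Then K (dimension 1) consists of the simplices:

  0-simplices (5): [0], [1], [2], [3], [4]
  1-simplices (6): [0,1], [0,4], [1,4], [2,3], [2,4], [3,4]

giving chain groups C_0 ≅ Z^5, C_1 ≅ Z^6.

Boundary ∂_1: C_1 → C_0 sends each edge [p,q] (with p < q) to q − p.
This gives a 5×6 integer matrix of rank 4; reducing to Smith normal form yields diagonal entries (1,1,1,1).

Reading off H_k = ker ∂_k / im ∂_{k+1}:

  H_1: rank ker ∂_1 − rank ∂_2 = (6 − 4) − 0 = 2, and there is no ∂_2, so H_1 = Z^2.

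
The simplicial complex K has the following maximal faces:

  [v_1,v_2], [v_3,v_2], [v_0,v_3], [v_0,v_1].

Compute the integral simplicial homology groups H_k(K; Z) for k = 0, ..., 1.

Fix the vertex order v_0 < v_1 < v_2 < v_3 and write every simplex with vertices in increasing order. Then dim K = 1 and the simplices of K are:

  0-simplices (4): [v_0], [v_1], [v_2], [v_3]
  1-simplices (4): [v_0,v_1], [v_0,v_3], [v_1,v_2], [v_2,v_3]

so the chain groups are C_0 ≅ Z^4, C_1 ≅ Z^4.

The boundary map ∂_1: C_1 → C_0 sends each edge [p,q] (with p < q) to q − p. For instance
  ∂[v_1,v_2] = [v_2] − [v_1].
The resulting 4×4 matrix has rank 3, and its Smith normal form has invariant factors (1,1,1).

Reading off H_k = ker ∂_k / im ∂_{k+1}:

  H_0: rank C_0 − rank ∂_1 = 4 − 3 = 1, and the invariant factors of ∂_1 are all 1, so H_0 ≅ Z.
  H_1: rank ker ∂_1 − rank ∂_2 = (4 − 3) − 0 = 1, and there is no ∂_2, so H_1 ≅ Z.

As a check, the Euler characteristic is 4 − 4 = 0, which agrees with 1 − 1 = 0.
(K is a triangulation of the circle S^1.)

H_0 = Z,  H_1 = Z.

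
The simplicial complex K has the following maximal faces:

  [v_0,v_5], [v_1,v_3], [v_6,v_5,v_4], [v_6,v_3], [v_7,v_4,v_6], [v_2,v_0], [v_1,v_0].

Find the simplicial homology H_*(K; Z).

H_0 ≅ Z,  H_1 ≅ Z,  H_2 = 0.

Order the vertices as v_0 < v_1 < v_2 < v_3 < v_4 < v_5 < v_6 < v_7. Listing each simplex with vertices in this order, K has dimension 2 with simplices:

  0-simplices (8): [v_0], [v_1], [v_2], [v_3], [v_4], [v_5], [v_6], [v_7]
  1-simplices (10): [v_0,v_1], [v_0,v_2], [v_0,v_5], [v_1,v_3], [v_3,v_6], [v_4,v_5], [v_4,v_6], [v_4,v_7], [v_5,v_6], [v_6,v_7]
  2-simplices (2): [v_4,v_5,v_6], [v_4,v_6,v_7]

giving chain groups C_0 ≅ Z^8, C_1 ≅ Z^10, C_2 ≅ Z^2.

∂_1: C_1 → C_0 is given by ∂[p,q] = [q] − [p]. For instance
  ∂[v_3,v_6] = [v_6] − [v_3].
As a 8×10 matrix over Z this has rank 7, with invariant factors (1,1,1,1,1,1,1).

Boundary ∂_2: C_2 → C_1 maps a triangle to the signed sum of its edges. For instance
  ∂[v_4,v_5,v_6] = [v_5,v_6] − [v_4,v_6] + [v_4,v_5],
  ∂[v_4,v_6,v_7] = [v_6,v_7] − [v_4,v_7] + [v_4,v_6].
The 10×2 boundary matrix has rank 2 and Smith normal form diag(1,1).

From H_k ≅ ker(∂_k) / im(∂_{k+1}) we obtain:

  H_0: rank C_0 − rank ∂_1 = 8 − 7 = 1, and the invariant factors of ∂_1 are all 1, so H_0 = Z.
  H_1: rank ker ∂_1 − rank ∂_2 = (10 − 7) − 2 = 1, and the invariant factors of ∂_2 are all 1, so H_1 = Z.
  H_2: rank ker ∂_2 − rank ∂_3 = (2 − 2) − 0 = 0, and there is no ∂_3, so H_2 = 0.

As a check, the Euler characteristic is 8 − 10 + 2 = 0, which agrees with 1 − 1 + 0 = 0.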